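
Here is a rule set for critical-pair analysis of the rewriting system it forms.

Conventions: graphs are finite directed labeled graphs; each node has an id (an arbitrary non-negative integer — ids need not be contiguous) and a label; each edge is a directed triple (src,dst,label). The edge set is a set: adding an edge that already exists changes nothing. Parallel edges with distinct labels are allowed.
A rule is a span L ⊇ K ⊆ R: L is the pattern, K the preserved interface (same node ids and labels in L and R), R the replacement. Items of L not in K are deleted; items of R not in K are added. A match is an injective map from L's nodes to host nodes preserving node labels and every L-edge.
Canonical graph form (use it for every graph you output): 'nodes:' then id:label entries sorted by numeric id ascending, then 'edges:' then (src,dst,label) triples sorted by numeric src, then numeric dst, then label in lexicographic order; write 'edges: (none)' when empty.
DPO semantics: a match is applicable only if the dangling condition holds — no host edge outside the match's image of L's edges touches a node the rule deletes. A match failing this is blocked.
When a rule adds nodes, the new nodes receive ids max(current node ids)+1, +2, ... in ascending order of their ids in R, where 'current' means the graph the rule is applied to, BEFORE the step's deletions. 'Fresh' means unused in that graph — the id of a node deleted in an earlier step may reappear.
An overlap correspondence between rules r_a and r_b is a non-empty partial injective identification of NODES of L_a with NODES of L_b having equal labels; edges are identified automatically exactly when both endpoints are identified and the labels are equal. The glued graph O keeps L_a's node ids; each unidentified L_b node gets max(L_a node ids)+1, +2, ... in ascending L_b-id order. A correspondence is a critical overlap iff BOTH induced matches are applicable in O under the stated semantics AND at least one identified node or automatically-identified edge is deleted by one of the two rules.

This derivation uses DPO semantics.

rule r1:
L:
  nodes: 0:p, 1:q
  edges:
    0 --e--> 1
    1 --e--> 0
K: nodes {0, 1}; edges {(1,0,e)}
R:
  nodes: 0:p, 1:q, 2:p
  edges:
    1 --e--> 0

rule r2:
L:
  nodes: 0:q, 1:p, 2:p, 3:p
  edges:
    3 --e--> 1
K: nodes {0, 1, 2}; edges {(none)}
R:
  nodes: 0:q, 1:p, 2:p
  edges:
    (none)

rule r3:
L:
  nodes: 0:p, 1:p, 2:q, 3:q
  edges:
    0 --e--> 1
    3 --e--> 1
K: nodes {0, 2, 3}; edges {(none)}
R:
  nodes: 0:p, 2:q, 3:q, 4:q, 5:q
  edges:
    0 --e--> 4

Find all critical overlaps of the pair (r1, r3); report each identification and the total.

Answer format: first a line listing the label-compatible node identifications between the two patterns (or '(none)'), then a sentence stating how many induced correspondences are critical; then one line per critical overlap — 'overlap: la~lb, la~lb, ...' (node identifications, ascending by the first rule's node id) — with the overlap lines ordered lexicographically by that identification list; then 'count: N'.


label-compatible node identifications between L(r1) and L(r3): 0~0, 0~1, 1~2, 1~3
0 of the induced correspondences are critical overlaps of r1 and r3.
count: 0


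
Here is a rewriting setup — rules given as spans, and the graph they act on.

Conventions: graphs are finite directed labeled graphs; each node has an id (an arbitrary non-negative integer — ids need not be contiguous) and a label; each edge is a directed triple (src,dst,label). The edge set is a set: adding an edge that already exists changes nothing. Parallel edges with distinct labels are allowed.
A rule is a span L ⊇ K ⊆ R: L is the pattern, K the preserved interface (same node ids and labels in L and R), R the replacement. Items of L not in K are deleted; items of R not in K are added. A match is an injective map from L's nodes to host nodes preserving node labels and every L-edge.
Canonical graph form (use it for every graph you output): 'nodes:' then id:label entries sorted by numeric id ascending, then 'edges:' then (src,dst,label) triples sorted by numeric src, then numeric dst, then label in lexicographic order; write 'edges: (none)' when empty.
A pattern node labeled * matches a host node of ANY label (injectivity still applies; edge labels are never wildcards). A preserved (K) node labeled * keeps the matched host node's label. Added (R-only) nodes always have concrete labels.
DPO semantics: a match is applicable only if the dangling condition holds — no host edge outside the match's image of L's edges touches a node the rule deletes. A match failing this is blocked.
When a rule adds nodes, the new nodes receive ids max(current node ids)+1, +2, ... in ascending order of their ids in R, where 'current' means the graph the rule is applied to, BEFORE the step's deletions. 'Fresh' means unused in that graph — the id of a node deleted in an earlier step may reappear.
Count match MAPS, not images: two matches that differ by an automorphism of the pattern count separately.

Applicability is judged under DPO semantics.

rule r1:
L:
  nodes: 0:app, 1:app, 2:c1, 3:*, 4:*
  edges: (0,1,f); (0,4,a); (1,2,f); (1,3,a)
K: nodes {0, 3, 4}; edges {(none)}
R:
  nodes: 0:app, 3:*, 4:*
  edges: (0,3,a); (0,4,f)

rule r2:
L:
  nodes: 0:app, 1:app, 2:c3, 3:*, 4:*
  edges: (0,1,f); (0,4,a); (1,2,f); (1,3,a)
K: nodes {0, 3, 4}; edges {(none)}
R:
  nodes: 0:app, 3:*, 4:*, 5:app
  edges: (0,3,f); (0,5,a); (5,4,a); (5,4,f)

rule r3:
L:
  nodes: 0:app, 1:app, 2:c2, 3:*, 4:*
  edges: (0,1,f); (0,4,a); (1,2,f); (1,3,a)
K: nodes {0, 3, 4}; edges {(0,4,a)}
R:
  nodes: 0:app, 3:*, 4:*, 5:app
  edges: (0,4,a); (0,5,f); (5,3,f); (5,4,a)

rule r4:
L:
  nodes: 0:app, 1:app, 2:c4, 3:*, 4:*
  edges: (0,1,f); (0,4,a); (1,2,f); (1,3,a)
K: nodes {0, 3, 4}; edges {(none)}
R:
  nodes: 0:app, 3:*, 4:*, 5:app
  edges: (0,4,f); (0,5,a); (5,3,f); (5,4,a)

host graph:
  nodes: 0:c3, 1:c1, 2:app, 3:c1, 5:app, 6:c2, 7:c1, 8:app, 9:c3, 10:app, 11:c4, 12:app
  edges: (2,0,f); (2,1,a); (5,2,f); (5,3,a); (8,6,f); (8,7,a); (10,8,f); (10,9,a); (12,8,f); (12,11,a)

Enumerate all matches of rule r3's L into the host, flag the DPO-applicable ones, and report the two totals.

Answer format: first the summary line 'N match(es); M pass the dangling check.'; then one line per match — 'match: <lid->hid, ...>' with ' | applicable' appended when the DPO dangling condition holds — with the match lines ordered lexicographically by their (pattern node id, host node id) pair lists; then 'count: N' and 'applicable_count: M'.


2 match(es); 0 pass the dangling check.
match: 0->10, 1->8, 2->6, 3->7, 4->9
match: 0->12, 1->8, 2->6, 3->7, 4->11
count: 2
applicable_count: 0


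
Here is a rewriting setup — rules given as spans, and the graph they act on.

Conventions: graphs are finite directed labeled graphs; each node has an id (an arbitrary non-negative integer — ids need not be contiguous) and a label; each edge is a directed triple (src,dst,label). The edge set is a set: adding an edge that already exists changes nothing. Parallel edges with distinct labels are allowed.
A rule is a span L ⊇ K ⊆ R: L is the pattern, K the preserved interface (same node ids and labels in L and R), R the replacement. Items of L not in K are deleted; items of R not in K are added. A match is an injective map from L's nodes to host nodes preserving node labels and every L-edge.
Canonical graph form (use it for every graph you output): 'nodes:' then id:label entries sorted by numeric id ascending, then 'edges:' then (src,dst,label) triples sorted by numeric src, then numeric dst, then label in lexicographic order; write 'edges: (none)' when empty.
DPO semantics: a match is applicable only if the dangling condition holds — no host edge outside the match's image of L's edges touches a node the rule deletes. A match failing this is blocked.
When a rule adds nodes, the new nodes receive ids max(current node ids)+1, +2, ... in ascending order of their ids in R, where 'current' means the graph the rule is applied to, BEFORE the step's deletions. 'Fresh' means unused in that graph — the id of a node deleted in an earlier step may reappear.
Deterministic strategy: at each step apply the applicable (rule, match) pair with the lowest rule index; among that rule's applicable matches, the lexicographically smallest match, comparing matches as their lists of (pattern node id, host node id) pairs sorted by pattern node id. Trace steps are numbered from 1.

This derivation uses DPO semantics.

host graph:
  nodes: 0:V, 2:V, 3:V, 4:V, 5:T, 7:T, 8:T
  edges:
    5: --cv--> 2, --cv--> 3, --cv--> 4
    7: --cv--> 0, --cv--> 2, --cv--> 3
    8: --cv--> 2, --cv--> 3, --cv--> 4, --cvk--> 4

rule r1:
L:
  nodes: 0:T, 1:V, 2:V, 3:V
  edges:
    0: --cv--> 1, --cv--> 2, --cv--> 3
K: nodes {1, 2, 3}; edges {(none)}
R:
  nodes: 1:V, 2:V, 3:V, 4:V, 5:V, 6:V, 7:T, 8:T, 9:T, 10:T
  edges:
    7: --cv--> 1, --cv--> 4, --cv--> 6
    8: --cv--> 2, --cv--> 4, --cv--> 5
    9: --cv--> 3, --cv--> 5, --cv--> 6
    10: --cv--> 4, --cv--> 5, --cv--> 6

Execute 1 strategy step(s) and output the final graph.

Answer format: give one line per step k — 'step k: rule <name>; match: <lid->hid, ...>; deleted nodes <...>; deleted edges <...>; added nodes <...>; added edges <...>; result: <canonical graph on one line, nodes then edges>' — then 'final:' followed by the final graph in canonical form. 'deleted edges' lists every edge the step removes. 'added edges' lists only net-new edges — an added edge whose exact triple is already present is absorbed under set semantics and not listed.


step 1: rule r1; match: 0->5, 1->2, 2->3, 3->4; deleted nodes 5; deleted edges (5,2,cv); (5,3,cv); (5,4,cv); added nodes 9, 10, 11, 12, 13, 14, 15; added edges (12,2,cv); (12,9,cv); (12,11,cv); (13,3,cv); (13,9,cv); (13,10,cv); (14,4,cv); (14,10,cv); (14,11,cv); (15,9,cv); (15,10,cv); (15,11,cv); result: nodes: 0:V, 2:V, 3:V, 4:V, 7:T, 8:T, 9:V, 10:V, 11:V, 12:T, 13:T, 14:T, 15:T edges: (7,0,cv); (7,2,cv); (7,3,cv); (8,2,cv); (8,3,cv); (8,4,cv); (8,4,cvk); (12,2,cv); (12,9,cv); (12,11,cv); (13,3,cv); (13,9,cv); (13,10,cv); (14,4,cv); (14,10,cv); (14,11,cv); (15,9,cv); (15,10,cv); (15,11,cv)
final:
nodes: 0:V, 2:V, 3:V, 4:V, 7:T, 8:T, 9:V, 10:V, 11:V, 12:T, 13:T, 14:T, 15:T
edges: (7,0,cv); (7,2,cv); (7,3,cv); (8,2,cv); (8,3,cv); (8,4,cv); (8,4,cvk); (12,2,cv); (12,9,cv); (12,11,cv); (13,3,cv); (13,9,cv); (13,10,cv); (14,4,cv); (14,10,cv); (14,11,cv); (15,9,cv); (15,10,cv); (15,11,cv)


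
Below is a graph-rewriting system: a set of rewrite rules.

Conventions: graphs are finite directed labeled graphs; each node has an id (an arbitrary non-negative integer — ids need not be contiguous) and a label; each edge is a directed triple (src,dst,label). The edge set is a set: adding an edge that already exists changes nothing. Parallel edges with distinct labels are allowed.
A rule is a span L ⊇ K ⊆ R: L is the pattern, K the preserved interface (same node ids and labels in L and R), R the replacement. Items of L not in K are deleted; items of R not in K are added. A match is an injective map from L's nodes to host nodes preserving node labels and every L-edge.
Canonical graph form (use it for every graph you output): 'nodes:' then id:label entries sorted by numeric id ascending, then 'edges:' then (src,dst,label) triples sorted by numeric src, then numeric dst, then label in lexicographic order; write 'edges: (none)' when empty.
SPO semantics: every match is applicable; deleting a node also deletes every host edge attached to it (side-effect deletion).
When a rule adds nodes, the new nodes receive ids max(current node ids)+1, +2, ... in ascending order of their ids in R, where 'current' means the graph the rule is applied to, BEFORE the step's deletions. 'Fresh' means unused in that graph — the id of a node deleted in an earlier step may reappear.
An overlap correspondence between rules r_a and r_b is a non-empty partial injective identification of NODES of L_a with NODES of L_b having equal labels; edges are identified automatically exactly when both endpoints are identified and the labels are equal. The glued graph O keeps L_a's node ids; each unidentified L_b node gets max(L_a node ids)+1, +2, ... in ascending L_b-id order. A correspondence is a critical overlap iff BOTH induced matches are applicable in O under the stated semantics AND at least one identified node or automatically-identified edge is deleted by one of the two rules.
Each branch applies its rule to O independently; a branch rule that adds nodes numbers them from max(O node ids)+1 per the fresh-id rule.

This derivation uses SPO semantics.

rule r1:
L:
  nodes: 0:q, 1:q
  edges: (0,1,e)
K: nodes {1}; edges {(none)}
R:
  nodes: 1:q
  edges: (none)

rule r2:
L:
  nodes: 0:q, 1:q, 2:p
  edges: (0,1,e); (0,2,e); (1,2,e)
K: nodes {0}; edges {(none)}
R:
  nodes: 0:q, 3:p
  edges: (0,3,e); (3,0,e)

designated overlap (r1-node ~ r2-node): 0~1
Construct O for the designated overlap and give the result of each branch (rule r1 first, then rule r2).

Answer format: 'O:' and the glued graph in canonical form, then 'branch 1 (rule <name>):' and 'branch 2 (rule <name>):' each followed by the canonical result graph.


O:
nodes: 0:q, 1:q, 2:q, 3:p
edges: (0,1,e); (0,3,e); (2,0,e); (2,3,e)
branch 1 (rule r1):
nodes: 1:q, 2:q, 3:p
edges: (2,3,e)
branch 2 (rule r2):
nodes: 1:q, 2:q, 4:p
edges: (2,4,e); (4,2,e)


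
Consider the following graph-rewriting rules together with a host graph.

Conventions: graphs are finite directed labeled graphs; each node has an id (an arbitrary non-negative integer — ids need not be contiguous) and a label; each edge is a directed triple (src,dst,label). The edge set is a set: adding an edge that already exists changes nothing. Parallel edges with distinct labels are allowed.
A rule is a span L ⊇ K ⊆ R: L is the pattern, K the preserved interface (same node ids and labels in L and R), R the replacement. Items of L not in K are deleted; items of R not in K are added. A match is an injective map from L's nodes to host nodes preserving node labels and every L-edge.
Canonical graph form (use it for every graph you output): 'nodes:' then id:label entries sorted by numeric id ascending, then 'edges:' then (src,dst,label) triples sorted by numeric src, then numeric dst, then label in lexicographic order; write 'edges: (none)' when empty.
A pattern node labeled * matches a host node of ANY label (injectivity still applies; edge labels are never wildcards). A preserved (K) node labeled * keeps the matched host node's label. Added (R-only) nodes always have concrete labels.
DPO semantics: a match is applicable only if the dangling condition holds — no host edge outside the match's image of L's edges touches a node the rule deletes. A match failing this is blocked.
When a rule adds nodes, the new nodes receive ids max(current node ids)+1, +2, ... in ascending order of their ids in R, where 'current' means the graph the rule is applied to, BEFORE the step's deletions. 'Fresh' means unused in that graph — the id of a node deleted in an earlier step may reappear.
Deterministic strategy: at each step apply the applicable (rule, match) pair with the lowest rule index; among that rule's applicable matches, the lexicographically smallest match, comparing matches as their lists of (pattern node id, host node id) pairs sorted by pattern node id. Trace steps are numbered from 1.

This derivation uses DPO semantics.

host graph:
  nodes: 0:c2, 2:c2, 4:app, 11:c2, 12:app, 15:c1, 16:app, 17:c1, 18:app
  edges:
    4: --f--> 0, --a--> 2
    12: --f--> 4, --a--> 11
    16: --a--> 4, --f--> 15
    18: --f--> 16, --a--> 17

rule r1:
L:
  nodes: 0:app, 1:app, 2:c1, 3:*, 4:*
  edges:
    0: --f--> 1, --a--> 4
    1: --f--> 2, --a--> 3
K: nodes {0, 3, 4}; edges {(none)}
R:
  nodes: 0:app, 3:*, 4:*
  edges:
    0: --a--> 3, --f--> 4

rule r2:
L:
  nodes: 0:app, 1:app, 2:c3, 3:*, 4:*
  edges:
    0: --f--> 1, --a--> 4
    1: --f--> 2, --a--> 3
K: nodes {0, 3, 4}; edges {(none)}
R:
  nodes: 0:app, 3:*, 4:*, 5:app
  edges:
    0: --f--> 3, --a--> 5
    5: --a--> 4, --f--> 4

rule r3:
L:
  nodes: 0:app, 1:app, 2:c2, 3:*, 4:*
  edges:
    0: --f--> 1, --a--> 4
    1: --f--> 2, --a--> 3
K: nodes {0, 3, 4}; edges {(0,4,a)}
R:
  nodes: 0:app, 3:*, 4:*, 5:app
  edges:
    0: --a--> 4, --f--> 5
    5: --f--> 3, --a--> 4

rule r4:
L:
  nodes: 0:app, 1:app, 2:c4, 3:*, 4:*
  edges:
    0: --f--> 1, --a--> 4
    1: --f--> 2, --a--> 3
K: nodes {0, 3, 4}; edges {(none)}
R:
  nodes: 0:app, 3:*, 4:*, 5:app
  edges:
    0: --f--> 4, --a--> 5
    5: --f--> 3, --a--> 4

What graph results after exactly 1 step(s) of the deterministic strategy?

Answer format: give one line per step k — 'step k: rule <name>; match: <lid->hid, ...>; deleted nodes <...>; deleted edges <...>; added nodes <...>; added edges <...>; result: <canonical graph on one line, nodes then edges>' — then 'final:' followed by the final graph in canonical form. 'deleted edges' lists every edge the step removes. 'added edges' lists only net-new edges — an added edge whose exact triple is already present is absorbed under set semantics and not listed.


step 1: rule r1; match: 0->18, 1->16, 2->15, 3->4, 4->17; deleted nodes 15, 16; deleted edges (16,4,a); (16,15,f); (18,16,f); (18,17,a); added nodes (none); added edges (18,4,a); (18,17,f); result: nodes: 0:c2, 2:c2, 4:app, 11:c2, 12:app, 17:c1, 18:app edges: (4,0,f); (4,2,a); (12,4,f); (12,11,a); (18,4,a); (18,17,f)
final:
nodes: 0:c2, 2:c2, 4:app, 11:c2, 12:app, 17:c1, 18:app
edges: (4,0,f); (4,2,a); (12,4,f); (12,11,a); (18,4,a); (18,17,f)


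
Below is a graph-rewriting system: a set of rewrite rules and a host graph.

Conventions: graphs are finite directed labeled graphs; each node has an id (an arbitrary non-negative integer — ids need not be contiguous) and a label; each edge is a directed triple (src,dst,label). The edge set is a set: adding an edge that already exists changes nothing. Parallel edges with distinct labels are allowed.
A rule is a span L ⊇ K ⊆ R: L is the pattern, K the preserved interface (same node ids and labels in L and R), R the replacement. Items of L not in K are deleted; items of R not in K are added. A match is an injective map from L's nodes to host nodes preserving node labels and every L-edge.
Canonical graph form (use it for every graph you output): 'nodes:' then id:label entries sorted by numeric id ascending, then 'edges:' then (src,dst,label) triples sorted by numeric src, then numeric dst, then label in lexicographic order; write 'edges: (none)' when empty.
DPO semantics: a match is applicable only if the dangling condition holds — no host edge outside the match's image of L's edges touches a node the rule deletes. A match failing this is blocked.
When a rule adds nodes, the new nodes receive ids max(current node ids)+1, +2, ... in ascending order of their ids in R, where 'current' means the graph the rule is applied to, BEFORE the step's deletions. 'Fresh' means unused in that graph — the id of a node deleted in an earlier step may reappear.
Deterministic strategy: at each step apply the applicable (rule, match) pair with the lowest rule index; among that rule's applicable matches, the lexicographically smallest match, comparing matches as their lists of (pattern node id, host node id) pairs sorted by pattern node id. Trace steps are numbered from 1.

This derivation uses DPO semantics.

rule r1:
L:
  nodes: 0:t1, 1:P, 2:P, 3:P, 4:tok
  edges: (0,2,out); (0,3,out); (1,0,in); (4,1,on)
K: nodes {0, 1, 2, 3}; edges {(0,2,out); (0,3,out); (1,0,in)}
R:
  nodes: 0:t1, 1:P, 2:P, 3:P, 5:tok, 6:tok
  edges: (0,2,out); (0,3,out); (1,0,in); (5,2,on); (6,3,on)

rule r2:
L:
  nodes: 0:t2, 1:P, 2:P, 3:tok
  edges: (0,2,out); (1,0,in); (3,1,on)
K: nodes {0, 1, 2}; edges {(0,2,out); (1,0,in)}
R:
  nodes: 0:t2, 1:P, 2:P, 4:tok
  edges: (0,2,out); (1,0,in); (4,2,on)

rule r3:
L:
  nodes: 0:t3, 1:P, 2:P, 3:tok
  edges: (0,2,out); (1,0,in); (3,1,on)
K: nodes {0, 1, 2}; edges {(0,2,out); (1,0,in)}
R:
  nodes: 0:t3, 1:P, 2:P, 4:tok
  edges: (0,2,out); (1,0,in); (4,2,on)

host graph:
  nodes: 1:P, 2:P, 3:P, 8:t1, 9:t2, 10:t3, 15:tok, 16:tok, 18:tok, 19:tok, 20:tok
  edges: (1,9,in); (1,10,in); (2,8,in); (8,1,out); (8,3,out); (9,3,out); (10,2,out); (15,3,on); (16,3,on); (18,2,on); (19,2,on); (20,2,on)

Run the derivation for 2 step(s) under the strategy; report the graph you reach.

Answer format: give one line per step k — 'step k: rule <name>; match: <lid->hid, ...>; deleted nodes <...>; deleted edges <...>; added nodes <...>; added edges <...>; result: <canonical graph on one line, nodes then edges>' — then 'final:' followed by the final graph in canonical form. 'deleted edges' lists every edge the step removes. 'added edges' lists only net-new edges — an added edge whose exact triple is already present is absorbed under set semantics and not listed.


step 1: rule r1; match: 0->8, 1->2, 2->1, 3->3, 4->18; deleted nodes 18; deleted edges (18,2,on); added nodes 21, 22; added edges (21,1,on); (22,3,on); result: nodes: 1:P, 2:P, 3:P, 8:t1, 9:t2, 10:t3, 15:tok, 16:tok, 19:tok, 20:tok, 21:tok, 22:tok edges: (1,9,in); (1,10,in); (2,8,in); (8,1,out); (8,3,out); (9,3,out); (10,2,out); (15,3,on); (16,3,on); (19,2,on); (20,2,on); (21,1,on); (22,3,on)
step 2: rule r1; match: 0->8, 1->2, 2->1, 3->3, 4->19; deleted nodes 19; deleted edges (19,2,on); added nodes 23, 24; added edges (23,1,on); (24,3,on); result: nodes: 1:P, 2:P, 3:P, 8:t1, 9:t2, 10:t3, 15:tok, 16:tok, 20:tok, 21:tok, 22:tok, 23:tok, 24:tok edges: (1,9,in); (1,10,in); (2,8,in); (8,1,out); (8,3,out); (9,3,out); (10,2,out); (15,3,on); (16,3,on); (20,2,on); (21,1,on); (22,3,on); (23,1,on); (24,3,on)
final:
nodes: 1:P, 2:P, 3:P, 8:t1, 9:t2, 10:t3, 15:tok, 16:tok, 20:tok, 21:tok, 22:tok, 23:tok, 24:tok
edges: (1,9,in); (1,10,in); (2,8,in); (8,1,out); (8,3,out); (9,3,out); (10,2,out); (15,3,on); (16,3,on); (20,2,on); (21,1,on); (22,3,on); (23,1,on); (24,3,on)


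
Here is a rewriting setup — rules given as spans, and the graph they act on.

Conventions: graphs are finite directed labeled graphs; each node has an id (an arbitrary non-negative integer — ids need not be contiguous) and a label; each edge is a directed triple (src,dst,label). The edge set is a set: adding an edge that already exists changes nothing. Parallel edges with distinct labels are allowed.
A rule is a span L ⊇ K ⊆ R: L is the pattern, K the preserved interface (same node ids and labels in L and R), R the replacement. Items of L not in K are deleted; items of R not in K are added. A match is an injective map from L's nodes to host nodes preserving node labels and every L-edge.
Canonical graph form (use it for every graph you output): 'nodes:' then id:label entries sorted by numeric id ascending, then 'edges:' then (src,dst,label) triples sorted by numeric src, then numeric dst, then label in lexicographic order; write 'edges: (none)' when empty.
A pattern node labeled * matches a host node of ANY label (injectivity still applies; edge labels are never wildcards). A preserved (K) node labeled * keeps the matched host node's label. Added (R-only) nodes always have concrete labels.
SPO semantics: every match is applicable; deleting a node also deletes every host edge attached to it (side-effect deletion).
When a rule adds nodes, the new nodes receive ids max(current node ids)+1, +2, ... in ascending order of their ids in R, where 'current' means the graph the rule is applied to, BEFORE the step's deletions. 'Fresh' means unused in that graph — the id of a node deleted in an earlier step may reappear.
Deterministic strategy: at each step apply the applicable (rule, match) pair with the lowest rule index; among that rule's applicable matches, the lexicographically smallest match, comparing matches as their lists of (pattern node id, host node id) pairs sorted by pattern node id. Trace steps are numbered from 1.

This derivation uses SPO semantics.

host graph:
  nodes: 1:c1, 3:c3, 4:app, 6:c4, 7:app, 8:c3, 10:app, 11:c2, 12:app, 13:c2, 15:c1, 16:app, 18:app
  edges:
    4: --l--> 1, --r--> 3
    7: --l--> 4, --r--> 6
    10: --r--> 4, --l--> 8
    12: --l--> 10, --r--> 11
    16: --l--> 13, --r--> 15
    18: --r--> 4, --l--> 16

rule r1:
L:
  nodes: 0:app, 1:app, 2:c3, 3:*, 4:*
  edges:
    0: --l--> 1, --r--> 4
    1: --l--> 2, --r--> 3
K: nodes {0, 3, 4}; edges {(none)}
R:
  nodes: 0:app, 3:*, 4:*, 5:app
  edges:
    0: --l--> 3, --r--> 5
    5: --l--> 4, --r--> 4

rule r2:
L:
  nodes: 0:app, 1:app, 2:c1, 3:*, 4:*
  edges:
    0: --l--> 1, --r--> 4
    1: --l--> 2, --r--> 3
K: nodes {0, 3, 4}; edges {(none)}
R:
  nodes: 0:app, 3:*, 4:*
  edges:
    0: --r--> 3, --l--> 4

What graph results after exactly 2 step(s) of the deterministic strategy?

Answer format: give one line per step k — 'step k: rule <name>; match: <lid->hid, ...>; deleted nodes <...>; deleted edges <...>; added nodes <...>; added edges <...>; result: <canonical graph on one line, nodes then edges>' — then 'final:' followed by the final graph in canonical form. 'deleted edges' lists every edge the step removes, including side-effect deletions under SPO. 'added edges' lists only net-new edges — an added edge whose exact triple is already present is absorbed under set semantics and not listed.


step 1: rule r1; match: 0->12, 1->10, 2->8, 3->4, 4->11; deleted nodes 8, 10; deleted edges (10,4,r); (10,8,l); (12,10,l); (12,11,r); added nodes 19; added edges (12,4,l); (12,19,r); (19,11,l); (19,11,r); result: nodes: 1:c1, 3:c3, 4:app, 6:c4, 7:app, 11:c2, 12:app, 13:c2, 15:c1, 16:app, 18:app, 19:app edges: (4,1,l); (4,3,r); (7,4,l); (7,6,r); (12,4,l); (12,19,r); (16,13,l); (16,15,r); (18,4,r); (18,16,l); (19,11,l); (19,11,r)
step 2: rule r2; match: 0->7, 1->4, 2->1, 3->3, 4->6; deleted nodes 1, 4; deleted edges (4,1,l); (4,3,r); (7,4,l); (7,6,r); (12,4,l); (18,4,r); added nodes (none); added edges (7,3,r); (7,6,l); result: nodes: 3:c3, 6:c4, 7:app, 11:c2, 12:app, 13:c2, 15:c1, 16:app, 18:app, 19:app edges: (7,3,r); (7,6,l); (12,19,r); (16,13,l); (16,15,r); (18,16,l); (19,11,l); (19,11,r)
final:
nodes: 3:c3, 6:c4, 7:app, 11:c2, 12:app, 13:c2, 15:c1, 16:app, 18:app, 19:app
edges: (7,3,r); (7,6,l); (12,19,r); (16,13,l); (16,15,r); (18,16,l); (19,11,l); (19,11,r)


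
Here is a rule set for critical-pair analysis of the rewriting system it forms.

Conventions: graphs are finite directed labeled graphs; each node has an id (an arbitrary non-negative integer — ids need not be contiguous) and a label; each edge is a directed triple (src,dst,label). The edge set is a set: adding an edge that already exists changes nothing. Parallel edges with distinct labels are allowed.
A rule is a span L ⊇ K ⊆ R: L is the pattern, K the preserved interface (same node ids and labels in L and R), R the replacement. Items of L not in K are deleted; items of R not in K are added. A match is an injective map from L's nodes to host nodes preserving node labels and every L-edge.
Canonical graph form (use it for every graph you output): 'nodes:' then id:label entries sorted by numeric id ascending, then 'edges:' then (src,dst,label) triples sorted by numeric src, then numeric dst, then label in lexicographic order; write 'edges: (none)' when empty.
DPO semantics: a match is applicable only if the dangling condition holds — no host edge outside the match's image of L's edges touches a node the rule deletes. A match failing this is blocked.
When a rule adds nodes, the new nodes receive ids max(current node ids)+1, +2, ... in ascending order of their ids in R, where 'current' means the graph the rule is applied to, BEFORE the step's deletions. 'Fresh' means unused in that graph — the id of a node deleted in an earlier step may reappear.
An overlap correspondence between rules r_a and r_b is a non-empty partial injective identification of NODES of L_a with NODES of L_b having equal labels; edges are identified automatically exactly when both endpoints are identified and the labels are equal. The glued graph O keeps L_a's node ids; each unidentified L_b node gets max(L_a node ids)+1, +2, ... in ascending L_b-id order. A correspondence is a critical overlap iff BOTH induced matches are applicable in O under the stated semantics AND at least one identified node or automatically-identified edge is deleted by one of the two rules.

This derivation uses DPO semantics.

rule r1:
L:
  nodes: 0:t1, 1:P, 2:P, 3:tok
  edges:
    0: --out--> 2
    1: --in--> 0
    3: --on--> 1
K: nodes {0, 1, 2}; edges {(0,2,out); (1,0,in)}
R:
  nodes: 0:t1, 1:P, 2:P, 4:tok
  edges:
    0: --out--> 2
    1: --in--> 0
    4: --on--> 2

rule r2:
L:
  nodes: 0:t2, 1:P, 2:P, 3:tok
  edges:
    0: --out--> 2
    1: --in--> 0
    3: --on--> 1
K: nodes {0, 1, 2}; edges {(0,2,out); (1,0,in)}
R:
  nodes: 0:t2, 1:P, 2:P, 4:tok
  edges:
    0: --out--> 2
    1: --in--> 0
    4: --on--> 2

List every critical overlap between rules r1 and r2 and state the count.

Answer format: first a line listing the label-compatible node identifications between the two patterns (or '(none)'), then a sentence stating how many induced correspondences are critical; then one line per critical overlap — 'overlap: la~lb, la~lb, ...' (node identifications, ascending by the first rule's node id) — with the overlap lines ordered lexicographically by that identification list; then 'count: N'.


label-compatible node identifications between L(r1) and L(r2): 1~1, 1~2, 2~1, 2~2, 3~3
2 of the induced correspondences are critical overlaps of r1 and r2.
overlap: 1~1, 2~2, 3~3
overlap: 1~1, 3~3
count: 2


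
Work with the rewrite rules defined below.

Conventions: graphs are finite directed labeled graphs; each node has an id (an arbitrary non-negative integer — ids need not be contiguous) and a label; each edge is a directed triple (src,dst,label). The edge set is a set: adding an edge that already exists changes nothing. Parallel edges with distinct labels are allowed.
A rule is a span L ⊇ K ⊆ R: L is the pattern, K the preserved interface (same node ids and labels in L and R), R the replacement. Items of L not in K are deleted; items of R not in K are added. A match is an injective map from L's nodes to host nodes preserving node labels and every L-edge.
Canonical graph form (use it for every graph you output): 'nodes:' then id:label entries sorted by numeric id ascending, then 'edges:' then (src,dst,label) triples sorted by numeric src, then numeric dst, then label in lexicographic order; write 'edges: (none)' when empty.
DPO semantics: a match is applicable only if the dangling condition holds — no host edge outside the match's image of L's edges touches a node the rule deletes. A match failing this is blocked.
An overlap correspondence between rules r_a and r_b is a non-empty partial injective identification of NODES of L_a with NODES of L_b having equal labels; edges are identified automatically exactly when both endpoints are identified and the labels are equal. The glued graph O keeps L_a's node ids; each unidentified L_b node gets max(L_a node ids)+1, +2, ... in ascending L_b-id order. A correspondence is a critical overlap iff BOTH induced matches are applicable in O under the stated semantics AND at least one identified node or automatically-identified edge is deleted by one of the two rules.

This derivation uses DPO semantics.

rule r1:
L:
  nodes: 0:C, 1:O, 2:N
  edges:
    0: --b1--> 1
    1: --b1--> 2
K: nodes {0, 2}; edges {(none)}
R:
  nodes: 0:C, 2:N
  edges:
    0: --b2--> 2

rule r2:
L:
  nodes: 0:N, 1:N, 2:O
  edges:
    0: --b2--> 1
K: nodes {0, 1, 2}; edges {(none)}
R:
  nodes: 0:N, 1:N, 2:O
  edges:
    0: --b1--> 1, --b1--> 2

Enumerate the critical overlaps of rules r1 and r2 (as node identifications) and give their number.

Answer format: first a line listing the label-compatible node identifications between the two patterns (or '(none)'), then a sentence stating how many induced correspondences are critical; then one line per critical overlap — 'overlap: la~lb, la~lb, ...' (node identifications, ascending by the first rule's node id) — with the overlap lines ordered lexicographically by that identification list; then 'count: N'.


label-compatible node identifications between L(r1) and L(r2): 1~2, 2~0, 2~1
3 of the induced correspondences are critical overlaps of r1 and r2.
overlap: 1~2
overlap: 1~2, 2~0
overlap: 1~2, 2~1
count: 3


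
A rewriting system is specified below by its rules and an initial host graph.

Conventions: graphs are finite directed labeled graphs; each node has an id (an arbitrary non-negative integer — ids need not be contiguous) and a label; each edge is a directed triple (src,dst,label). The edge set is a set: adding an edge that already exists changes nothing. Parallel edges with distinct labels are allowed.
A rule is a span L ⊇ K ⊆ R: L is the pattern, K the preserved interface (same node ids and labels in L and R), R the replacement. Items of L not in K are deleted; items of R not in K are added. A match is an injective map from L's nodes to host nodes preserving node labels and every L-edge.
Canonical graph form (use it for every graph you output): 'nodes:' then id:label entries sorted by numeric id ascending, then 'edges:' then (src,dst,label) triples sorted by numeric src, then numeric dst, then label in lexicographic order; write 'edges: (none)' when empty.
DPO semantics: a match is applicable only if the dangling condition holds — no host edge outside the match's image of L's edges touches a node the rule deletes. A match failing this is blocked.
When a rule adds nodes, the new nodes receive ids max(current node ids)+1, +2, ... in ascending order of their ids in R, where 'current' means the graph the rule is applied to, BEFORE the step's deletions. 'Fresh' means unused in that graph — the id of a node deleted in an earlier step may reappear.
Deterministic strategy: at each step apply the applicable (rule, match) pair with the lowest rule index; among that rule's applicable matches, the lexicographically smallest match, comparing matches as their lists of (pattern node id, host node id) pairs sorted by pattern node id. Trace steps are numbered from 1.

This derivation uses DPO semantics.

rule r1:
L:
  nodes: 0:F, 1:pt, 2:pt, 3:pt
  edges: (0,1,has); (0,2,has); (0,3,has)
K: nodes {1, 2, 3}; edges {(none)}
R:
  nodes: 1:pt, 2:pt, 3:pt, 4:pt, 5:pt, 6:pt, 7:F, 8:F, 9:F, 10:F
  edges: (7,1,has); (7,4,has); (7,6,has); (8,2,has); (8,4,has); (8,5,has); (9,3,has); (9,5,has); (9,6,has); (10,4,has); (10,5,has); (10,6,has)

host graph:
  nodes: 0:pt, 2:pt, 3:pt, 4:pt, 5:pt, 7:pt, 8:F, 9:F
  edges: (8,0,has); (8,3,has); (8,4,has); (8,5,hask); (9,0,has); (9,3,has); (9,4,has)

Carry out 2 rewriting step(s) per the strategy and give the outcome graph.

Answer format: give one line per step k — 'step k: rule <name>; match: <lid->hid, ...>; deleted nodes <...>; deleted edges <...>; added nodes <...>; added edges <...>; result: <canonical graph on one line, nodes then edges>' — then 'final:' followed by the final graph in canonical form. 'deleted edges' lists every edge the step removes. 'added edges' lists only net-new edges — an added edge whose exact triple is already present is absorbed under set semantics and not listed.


step 1: rule r1; match: 0->9, 1->0, 2->3, 3->4; deleted nodes 9; deleted edges (9,0,has); (9,3,has); (9,4,has); added nodes 10, 11, 12, 13, 14, 15, 16; added edges (13,0,has); (13,10,has); (13,12,has); (14,3,has); (14,10,has); (14,11,has); (15,4,has); (15,11,has); (15,12,has); (16,10,has); (16,11,has); (16,12,has); result: nodes: 0:pt, 2:pt, 3:pt, 4:pt, 5:pt, 7:pt, 8:F, 10:pt, 11:pt, 12:pt, 13:F, 14:F, 15:F, 16:F edges: (8,0,has); (8,3,has); (8,4,has); (8,5,hask); (13,0,has); (13,10,has); (13,12,has); (14,3,has); (14,10,has); (14,11,has); (15,4,has); (15,11,has); (15,12,has); (16,10,has); (16,11,has); (16,12,has)
step 2: rule r1; match: 0->13, 1->0, 2->10, 3->12; deleted nodes 13; deleted edges (13,0,has); (13,10,has); (13,12,has); added nodes 17, 18, 19, 20, 21, 22, 23; added edges (20,0,has); (20,17,has); (20,19,has); (21,10,has); (21,17,has); (21,18,has); (22,12,has); (22,18,has); (22,19,has); (23,17,has); (23,18,has); (23,19,has); result: nodes: 0:pt, 2:pt, 3:pt, 4:pt, 5:pt, 7:pt, 8:F, 10:pt, 11:pt, 12:pt, 14:F, 15:F, 16:F, 17:pt, 18:pt, 19:pt, 20:F, 21:F, 22:F, 23:F edges: (8,0,has); (8,3,has); (8,4,has); (8,5,hask); (14,3,has); (14,10,has); (14,11,has); (15,4,has); (15,11,has); (15,12,has); (16,10,has); (16,11,has); (16,12,has); (20,0,has); (20,17,has); (20,19,has); (21,10,has); (21,17,has); (21,18,has); (22,12,has); (22,18,has); (22,19,has); (23,17,has); (23,18,has); (23,19,has)
final:
nodes: 0:pt, 2:pt, 3:pt, 4:pt, 5:pt, 7:pt, 8:F, 10:pt, 11:pt, 12:pt, 14:F, 15:F, 16:F, 17:pt, 18:pt, 19:pt, 20:F, 21:F, 22:F, 23:F
edges: (8,0,has); (8,3,has); (8,4,has); (8,5,hask); (14,3,has); (14,10,has); (14,11,has); (15,4,has); (15,11,has); (15,12,has); (16,10,has); (16,11,has); (16,12,has); (20,0,has); (20,17,has); (20,19,has); (21,10,has); (21,17,has); (21,18,has); (22,12,has); (22,18,has); (22,19,has); (23,17,has); (23,18,has); (23,19,has)


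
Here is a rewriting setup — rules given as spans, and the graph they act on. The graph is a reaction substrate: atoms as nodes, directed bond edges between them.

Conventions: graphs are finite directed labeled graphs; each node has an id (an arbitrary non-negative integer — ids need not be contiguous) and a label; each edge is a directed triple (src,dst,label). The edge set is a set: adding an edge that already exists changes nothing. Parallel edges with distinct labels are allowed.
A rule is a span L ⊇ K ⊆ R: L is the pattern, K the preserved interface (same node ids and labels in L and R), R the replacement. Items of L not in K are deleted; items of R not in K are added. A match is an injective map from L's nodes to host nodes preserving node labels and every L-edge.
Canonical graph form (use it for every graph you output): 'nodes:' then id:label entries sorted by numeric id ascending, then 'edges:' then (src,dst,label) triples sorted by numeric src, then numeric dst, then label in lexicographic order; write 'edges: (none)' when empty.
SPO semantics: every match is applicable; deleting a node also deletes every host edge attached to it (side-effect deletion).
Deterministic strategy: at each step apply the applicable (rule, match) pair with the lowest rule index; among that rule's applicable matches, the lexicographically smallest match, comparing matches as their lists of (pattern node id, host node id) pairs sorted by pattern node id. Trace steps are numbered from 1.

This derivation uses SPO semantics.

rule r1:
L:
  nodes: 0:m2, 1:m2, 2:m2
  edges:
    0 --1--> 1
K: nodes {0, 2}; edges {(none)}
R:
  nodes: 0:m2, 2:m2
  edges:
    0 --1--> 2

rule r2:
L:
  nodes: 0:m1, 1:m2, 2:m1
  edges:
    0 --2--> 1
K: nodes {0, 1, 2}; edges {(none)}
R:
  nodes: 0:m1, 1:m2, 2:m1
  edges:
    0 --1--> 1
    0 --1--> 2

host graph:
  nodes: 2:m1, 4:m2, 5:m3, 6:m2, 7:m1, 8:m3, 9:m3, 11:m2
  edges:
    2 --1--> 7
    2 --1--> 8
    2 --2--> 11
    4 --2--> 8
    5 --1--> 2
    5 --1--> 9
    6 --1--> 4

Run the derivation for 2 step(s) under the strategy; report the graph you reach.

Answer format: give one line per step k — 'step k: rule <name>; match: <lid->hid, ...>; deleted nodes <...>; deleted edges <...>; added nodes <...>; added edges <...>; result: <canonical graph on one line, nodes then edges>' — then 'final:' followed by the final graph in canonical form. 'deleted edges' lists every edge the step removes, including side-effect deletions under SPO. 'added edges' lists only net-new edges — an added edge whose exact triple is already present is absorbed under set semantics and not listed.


step 1: rule r1; match: 0->6, 1->4, 2->11; deleted nodes 4; deleted edges (4,8,2); (6,4,1); added nodes (none); added edges (6,11,1); result: nodes: 2:m1, 5:m3, 6:m2, 7:m1, 8:m3, 9:m3, 11:m2 edges: (2,7,1); (2,8,1); (2,11,2); (5,2,1); (5,9,1); (6,11,1)
step 2: rule r2; match: 0->2, 1->11, 2->7; deleted nodes (none); deleted edges (2,11,2); added nodes (none); added edges (2,11,1); result: nodes: 2:m1, 5:m3, 6:m2, 7:m1, 8:m3, 9:m3, 11:m2 edges: (2,7,1); (2,8,1); (2,11,1); (5,2,1); (5,9,1); (6,11,1)
final:
nodes: 2:m1, 5:m3, 6:m2, 7:m1, 8:m3, 9:m3, 11:m2
edges: (2,7,1); (2,8,1); (2,11,1); (5,2,1); (5,9,1); (6,11,1)


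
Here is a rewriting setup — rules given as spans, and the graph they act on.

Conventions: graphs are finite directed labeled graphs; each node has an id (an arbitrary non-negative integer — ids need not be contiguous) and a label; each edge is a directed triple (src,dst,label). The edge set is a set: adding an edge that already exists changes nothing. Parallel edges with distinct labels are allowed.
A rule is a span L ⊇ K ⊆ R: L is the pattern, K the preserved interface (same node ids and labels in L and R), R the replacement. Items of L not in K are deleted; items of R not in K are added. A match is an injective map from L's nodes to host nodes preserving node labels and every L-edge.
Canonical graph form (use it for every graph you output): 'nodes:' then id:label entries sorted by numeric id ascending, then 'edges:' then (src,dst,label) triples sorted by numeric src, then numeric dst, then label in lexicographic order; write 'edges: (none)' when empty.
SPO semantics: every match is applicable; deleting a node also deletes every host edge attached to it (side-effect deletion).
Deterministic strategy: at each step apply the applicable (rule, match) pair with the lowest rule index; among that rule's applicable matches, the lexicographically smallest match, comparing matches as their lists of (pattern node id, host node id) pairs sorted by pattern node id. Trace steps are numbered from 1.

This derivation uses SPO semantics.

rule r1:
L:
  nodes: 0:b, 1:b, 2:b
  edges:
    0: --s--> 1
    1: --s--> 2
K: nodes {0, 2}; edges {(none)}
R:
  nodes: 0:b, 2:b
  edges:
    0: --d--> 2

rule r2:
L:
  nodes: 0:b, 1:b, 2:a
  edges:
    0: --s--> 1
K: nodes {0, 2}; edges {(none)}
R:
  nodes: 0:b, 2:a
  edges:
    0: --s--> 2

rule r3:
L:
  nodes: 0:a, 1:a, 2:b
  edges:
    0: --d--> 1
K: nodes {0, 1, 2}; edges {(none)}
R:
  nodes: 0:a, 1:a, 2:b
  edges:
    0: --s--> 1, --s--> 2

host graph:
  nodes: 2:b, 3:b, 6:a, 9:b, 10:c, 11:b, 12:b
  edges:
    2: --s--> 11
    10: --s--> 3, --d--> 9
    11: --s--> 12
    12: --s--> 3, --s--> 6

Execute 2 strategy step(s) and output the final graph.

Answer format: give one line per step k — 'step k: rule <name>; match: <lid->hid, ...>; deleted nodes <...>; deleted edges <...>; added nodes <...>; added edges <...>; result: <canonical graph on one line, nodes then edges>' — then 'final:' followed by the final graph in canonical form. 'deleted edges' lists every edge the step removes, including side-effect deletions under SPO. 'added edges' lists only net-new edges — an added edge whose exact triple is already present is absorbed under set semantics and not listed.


step 1: rule r1; match: 0->2, 1->11, 2->12; deleted nodes 11; deleted edges (2,11,s); (11,12,s); added nodes (none); added edges (2,12,d); result: nodes: 2:b, 3:b, 6:a, 9:b, 10:c, 12:b edges: (2,12,d); (10,3,s); (10,9,d); (12,3,s); (12,6,s)
step 2: rule r2; match: 0->12, 1->3, 2->6; deleted nodes 3; deleted edges (10,3,s); (12,3,s); added nodes (none); added edges (none); result: nodes: 2:b, 6:a, 9:b, 10:c, 12:b edges: (2,12,d); (10,9,d); (12,6,s)
final:
nodes: 2:b, 6:a, 9:b, 10:c, 12:b
edges: (2,12,d); (10,9,d); (12,6,s)
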